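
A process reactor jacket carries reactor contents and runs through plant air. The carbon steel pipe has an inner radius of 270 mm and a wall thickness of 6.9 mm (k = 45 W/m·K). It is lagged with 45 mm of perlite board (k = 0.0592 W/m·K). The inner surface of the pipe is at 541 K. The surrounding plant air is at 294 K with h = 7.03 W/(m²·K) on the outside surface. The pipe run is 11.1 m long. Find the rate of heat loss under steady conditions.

Q ≈ 5770 W

Per-layer cylindrical resistances, series-summed:
R_carbon steel pipe wall = ln(276.9/270)/(2π×45×11.1) = 8.04×10^-6 K/W
R_perlite board = ln(321.9/276.9)/(2π×0.0592×11.1) = 0.03647 K/W
R_outer film = 1/(h_o·2πr_oL) = 1/(7.03×2π×0.3219×11.1) = 0.006336 K/W
R_total = 0.04282 K/W
Q = ΔT/R_total = 247/0.04282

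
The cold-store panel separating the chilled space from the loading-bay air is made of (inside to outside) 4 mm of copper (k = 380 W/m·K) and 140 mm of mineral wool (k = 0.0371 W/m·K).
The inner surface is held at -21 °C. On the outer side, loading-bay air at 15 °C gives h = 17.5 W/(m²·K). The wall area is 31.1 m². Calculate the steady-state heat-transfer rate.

Q ≈ 292 W

Series thermal resistances:
R_copper = L/(kA) = 0.004/(380×31.1) = 3.385×10^-7 K/W
R_mineral wool = L/(kA) = 0.14/(0.0371×31.1) = 0.1213 K/W
R_outer film = 1/(h_o·A) = 1/(17.5×31.1) = 0.001837 K/W
R_total = 0.1232 K/W
Q = ΔT / R_total = 36 / 0.1232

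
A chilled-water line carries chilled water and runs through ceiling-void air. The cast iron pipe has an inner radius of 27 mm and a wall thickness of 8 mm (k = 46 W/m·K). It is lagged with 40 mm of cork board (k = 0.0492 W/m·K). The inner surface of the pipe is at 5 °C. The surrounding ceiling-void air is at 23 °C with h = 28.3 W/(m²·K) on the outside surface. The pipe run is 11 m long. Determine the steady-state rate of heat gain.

Radial resistances (cylindrical: R_cond = ln(r_o/r_i)/(2πkL), R_conv = 1/(h·2πrL)):
R_cast iron pipe wall = ln(35/27)/(2π×46×11) = 8.163×10^-5 K/W
R_cork board = ln(75/35)/(2π×0.0492×11) = 0.2241 K/W
R_outer film = 1/(h_o·2πr_oL) = 1/(28.3×2π×0.075×11) = 0.006817 K/W
R_total = 0.231 K/W
Q = ΔT/R_total = 18/0.231

Q ≈ 77.9 W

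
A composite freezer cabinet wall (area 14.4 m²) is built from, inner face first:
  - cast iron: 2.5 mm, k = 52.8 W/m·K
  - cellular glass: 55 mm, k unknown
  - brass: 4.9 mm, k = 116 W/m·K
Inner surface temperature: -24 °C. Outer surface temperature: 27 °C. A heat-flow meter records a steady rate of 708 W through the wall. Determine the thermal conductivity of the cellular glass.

Model the wall as resistances in series:
R_cast iron = L/(kA) = 0.0025/(52.8×14.4) = 3.288×10^-6 K/W
R_brass = L/(kA) = 0.0049/(116×14.4) = 2.933×10^-6 K/W
Sum of known resistances R_other = 6.222×10^-6 K/W
Total R = ΔT/Q = 51/708 = 0.07203 K/W
R_cellular glass = R_total − R_other = 0.07203 K/W
k = L/(R·A) = 0.055/(0.07203×14.4)

k ≈ 0.053 W/(m·K)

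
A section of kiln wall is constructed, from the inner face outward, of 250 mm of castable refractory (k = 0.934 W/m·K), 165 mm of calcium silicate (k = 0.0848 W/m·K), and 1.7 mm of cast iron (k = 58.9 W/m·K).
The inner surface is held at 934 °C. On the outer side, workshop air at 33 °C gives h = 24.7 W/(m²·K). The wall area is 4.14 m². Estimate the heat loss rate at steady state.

Q ≈ 1650 W

Treating each layer as a thermal resistance in series:
R_castable refractory = L/(kA) = 0.25/(0.934×4.14) = 0.06465 K/W
R_calcium silicate = L/(kA) = 0.165/(0.0848×4.14) = 0.47 K/W
R_cast iron = L/(kA) = 0.0017/(58.9×4.14) = 6.972×10^-6 K/W
R_outer film = 1/(h_o·A) = 1/(24.7×4.14) = 0.009779 K/W
R_total = 0.5444 K/W
Q = ΔT / R_total = 901 / 0.5444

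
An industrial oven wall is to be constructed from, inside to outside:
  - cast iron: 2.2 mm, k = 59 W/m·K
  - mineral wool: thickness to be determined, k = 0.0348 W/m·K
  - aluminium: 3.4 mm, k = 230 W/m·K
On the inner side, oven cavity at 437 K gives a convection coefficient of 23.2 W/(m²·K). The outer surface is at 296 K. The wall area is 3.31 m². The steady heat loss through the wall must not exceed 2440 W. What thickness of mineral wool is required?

L ≈ 5.15 mm

Series thermal resistances:
R_inner film = 1/(h_i·A) = 1/(23.2×3.31) = 0.01302 K/W
R_cast iron = L/(kA) = 0.0022/(59×3.31) = 1.127×10^-5 K/W
R_aluminium = L/(kA) = 0.0034/(230×3.31) = 4.466×10^-6 K/W
Sum of the known resistances R_other = 0.01304 K/W
Required total resistance R_tot = ΔT/Q_allow = 141/2440 = 0.05779 K/W
R_mineral wool = R_tot − R_other = 0.04475 K/W
L = R·k·A = 0.04475×0.0348×3.31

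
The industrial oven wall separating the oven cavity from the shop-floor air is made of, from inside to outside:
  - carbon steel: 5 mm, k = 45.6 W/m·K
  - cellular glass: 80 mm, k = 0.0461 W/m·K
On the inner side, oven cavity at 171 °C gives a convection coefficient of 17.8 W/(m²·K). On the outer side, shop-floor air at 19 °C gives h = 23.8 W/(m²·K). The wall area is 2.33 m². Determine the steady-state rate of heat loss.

Q ≈ 193 W

Thermal resistances in series:
R_inner film = 1/(h_i·A) = 1/(17.8×2.33) = 0.02411 K/W
R_carbon steel = L/(kA) = 0.005/(45.6×2.33) = 4.706×10^-5 K/W
R_cellular glass = L/(kA) = 0.08/(0.0461×2.33) = 0.7448 K/W
R_outer film = 1/(h_o·A) = 1/(23.8×2.33) = 0.01803 K/W
R_total = 0.787 K/W
Q = ΔT / R_total = 152 / 0.787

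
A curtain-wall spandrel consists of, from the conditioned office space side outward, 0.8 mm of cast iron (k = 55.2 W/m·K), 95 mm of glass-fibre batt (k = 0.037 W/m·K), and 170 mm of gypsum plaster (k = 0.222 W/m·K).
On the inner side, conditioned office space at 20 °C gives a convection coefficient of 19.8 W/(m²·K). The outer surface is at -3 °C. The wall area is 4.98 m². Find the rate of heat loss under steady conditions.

Q ≈ 33.8 W

Using the resistance-network approach (series):
R_inner film = 1/(h_i·A) = 1/(19.8×4.98) = 0.01014 K/W
R_cast iron = L/(kA) = 0.0008/(55.2×4.98) = 2.91×10^-6 K/W
R_glass-fibre batt = L/(kA) = 0.095/(0.037×4.98) = 0.5156 K/W
R_gypsum plaster = L/(kA) = 0.17/(0.222×4.98) = 0.1538 K/W
R_total = 0.6795 K/W
Q = ΔT / R_total = 23 / 0.6795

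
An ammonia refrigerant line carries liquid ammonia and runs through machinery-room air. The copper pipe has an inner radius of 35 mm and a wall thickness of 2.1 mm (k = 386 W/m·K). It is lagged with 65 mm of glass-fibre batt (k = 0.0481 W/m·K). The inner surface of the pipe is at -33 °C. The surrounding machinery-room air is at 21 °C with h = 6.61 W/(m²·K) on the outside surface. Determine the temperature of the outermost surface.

Treating each annulus and film as a series resistance:
R_copper pipe wall = ln(37.1/35)/(2π×386×1) = 2.403×10^-5 K/W
R_glass-fibre batt = ln(102.1/37.1)/(2π×0.0481×1) = 3.35 K/W
R_outer film = 1/(h_o·2πr_oL) = 1/(6.61×2π×0.1021×1) = 0.2358 K/W
R_total = 3.586 K/W
Q = ΔT/R_total = 54/3.586
Q = 15.1 W/m
T_interface = T_inner + Q·ΣR(inner→interface) = -33 + 15.1×3.35

T ≈ 17.4 °C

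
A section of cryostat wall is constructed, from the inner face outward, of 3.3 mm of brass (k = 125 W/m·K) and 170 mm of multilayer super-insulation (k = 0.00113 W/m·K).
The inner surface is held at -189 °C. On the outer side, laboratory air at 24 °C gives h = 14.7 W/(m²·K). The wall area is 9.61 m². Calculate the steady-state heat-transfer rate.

Q ≈ 13.6 W

Series thermal resistances:
R_brass = L/(kA) = 0.0033/(125×9.61) = 2.747×10^-6 K/W
R_multilayer super-insulation = L/(kA) = 0.17/(0.00113×9.61) = 15.65 K/W
R_outer film = 1/(h_o·A) = 1/(14.7×9.61) = 0.007079 K/W
R_total = 15.66 K/W
Q = ΔT / R_total = 213 / 15.66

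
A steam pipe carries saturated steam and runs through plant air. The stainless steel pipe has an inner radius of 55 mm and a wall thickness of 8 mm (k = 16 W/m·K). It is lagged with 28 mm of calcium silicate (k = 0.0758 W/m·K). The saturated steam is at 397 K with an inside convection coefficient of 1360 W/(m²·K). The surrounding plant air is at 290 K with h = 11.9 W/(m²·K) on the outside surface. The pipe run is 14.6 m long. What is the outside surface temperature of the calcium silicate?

Treating each annulus and film as a series resistance:
R_inner film = 1/(h_i·2πr₁L) = 1/(1360×2π×0.055×14.6) = 1.457×10^-4 K/W
R_stainless steel pipe wall = ln(63/55)/(2π×16×14.6) = 9.252×10^-5 K/W
R_calcium silicate = ln(91/63)/(2π×0.0758×14.6) = 0.05288 K/W
R_outer film = 1/(h_o·2πr_oL) = 1/(11.9×2π×0.091×14.6) = 0.01007 K/W
R_total = 0.06319 K/W
Q = ΔT/R_total = 107/0.06319
Q = 1690 W
T_interface = T_inner − Q·ΣR(inner→interface) = 397 − 1690×0.05312

T ≈ 307 K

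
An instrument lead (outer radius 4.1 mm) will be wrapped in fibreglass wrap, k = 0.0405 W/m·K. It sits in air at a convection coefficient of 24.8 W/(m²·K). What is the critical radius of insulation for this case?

r_cr ≈ 1.63 mm

For a cylinder r_cr = k/h = 0.0405/24.8
r_cr = 1.63 mm; since the bare radius (4.1 mm) is above r_cr, any added insulation will reduce heat loss.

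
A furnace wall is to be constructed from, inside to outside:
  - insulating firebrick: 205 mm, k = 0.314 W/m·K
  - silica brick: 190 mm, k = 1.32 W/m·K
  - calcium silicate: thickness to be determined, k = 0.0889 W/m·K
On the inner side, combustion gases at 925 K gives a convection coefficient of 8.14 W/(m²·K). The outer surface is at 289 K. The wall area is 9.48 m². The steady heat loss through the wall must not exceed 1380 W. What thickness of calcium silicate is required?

L ≈ 307 mm

Treating each layer as a thermal resistance in series:
R_inner film = 1/(h_i·A) = 1/(8.14×9.48) = 0.01296 K/W
R_insulating firebrick = L/(kA) = 0.205/(0.314×9.48) = 0.06887 K/W
R_silica brick = L/(kA) = 0.19/(1.32×9.48) = 0.01518 K/W
Sum of the known resistances R_other = 0.09701 K/W
Required total resistance R_tot = ΔT/Q_allow = 636/1380 = 0.4609 K/W
R_calcium silicate = R_tot − R_other = 0.3639 K/W
L = R·k·A = 0.3639×0.0889×9.48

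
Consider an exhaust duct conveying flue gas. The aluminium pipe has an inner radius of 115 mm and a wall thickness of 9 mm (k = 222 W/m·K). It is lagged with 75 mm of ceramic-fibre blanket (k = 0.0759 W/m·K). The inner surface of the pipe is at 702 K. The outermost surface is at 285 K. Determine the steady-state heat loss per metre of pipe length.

Cylindrical conduction, so R = ln(r₂/r₁)/(2πkL) per layer, in series:
R_aluminium pipe wall = ln(124/115)/(2π×222×1) = 5.402×10^-5 K/W
R_ceramic-fibre blanket = ln(199/124)/(2π×0.0759×1) = 0.9919 K/W
R_total = 0.9919 K/W
Q = ΔT/R_total = 417/0.9919

q′ ≈ 420 W/m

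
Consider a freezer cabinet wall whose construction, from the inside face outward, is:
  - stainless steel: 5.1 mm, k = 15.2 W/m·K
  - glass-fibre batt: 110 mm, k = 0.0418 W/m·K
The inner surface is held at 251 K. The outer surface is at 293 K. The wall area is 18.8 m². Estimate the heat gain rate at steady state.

Series thermal resistances:
R_stainless steel = L/(kA) = 0.0051/(15.2×18.8) = 1.785×10^-5 K/W
R_glass-fibre batt = L/(kA) = 0.11/(0.0418×18.8) = 0.14 K/W
R_total = 0.14 K/W
Q = ΔT / R_total = 42 / 0.14

Q ≈ 300 W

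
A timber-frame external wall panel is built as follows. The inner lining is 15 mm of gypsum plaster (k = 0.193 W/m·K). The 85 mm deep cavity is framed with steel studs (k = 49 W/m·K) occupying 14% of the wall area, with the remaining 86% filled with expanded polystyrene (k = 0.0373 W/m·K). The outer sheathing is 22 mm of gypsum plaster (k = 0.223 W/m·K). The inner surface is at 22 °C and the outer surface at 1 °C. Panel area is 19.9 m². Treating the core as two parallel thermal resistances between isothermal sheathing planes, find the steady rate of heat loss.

Sheathing layers in series; stud and cavity paths in parallel between them.
R_inner = 0.015/(0.193×19.9) = 0.003906 K/W
R_stud  = 0.085/(49×0.14×19.9) = 6.226×10^-4 K/W
R_cav   = 0.085/(0.0373×0.86×19.9) = 0.1332 K/W
1/R_core = 1/R_stud + 1/R_cav → R_core = 6.197×10^-4 K/W
R_outer = 0.022/(0.223×19.9) = 0.004958 K/W
R_total = 0.009483 K/W
Q = ΔT/R_total = 21/0.009483

Q ≈ 2210 W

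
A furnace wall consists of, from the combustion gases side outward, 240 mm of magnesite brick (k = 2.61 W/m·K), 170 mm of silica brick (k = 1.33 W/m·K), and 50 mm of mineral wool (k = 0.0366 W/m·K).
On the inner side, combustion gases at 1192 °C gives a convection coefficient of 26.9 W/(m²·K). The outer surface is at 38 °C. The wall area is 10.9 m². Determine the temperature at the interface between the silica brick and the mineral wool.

T ≈ 1010 °C

Treating each layer as a thermal resistance in series:
R_inner film = 1/(h_i·A) = 1/(26.9×10.9) = 0.003411 K/W
R_magnesite brick = L/(kA) = 0.24/(2.61×10.9) = 0.008436 K/W
R_silica brick = L/(kA) = 0.17/(1.33×10.9) = 0.01173 K/W
R_mineral wool = L/(kA) = 0.05/(0.0366×10.9) = 0.1253 K/W
R_total = 0.1489 K/W;  Q = ΔT/R_total = 1154/0.1489 = 7750 W
T_interface = T_inner − Q·ΣR(inner→interface) = 1192 − 7750×0.02357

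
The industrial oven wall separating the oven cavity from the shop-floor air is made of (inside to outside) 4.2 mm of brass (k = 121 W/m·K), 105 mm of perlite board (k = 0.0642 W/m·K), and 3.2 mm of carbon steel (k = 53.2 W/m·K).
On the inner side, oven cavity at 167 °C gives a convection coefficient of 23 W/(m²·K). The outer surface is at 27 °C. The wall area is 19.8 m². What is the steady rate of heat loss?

Q ≈ 1650 W

Series thermal resistances:
R_inner film = 1/(h_i·A) = 1/(23×19.8) = 0.002196 K/W
R_brass = L/(kA) = 0.0042/(121×19.8) = 1.753×10^-6 K/W
R_perlite board = L/(kA) = 0.105/(0.0642×19.8) = 0.0826 K/W
R_carbon steel = L/(kA) = 0.0032/(53.2×19.8) = 3.038×10^-6 K/W
R_total = 0.0848 K/W
Q = ΔT / R_total = 140 / 0.0848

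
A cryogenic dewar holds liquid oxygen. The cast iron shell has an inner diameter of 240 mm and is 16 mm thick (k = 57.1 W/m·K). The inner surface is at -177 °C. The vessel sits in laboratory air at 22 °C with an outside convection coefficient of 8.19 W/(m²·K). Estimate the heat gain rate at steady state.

Q ≈ 378 W

Radial (spherical) resistances in series:
R_cast iron shell = (1/0.12 − 1/0.136)/(4π×57.1) = 0.001366 K/W
R_outer film = 1/(h·4πr_o²) = 1/(8.19×4π×0.136²) = 0.5253 K/W
R_total = 0.5267 K/W
Q = ΔT/R_total = 199/0.5267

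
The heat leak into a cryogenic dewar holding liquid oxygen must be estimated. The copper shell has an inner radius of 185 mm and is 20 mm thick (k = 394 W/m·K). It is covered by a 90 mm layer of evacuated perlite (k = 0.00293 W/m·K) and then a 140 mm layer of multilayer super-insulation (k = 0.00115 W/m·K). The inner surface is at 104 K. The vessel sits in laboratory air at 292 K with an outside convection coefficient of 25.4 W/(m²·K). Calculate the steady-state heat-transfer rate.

Q ≈ 1.62 W

Radial (spherical) resistances in series:
R_copper shell = (1/0.185 − 1/0.205)/(4π×394) = 1.065×10^-4 K/W
R_evacuated perlite = (1/0.205 − 1/0.295)/(4π×0.00293) = 40.42 K/W
R_multilayer super-insulation = (1/0.295 − 1/0.435)/(4π×0.00115) = 75.49 K/W
R_outer film = 1/(h·4πr_o²) = 1/(25.4×4π×0.435²) = 0.01656 K/W
R_total = 115.9 K/W
Q = ΔT/R_total = 188/115.9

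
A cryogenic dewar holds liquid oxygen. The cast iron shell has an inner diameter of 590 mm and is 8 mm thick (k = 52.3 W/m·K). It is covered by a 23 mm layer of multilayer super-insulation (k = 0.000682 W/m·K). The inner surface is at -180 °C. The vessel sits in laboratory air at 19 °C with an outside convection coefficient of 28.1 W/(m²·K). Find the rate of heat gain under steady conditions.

Spherical conduction: R = (1/r_in − 1/r_out)/(4πk) per layer; series-sum.
R_cast iron shell = (1/0.295 − 1/0.303)/(4π×52.3) = 1.362×10^-4 K/W
R_multilayer super-insulation = (1/0.303 − 1/0.326)/(4π×0.000682) = 27.17 K/W
R_outer film = 1/(h·4πr_o²) = 1/(28.1×4π×0.326²) = 0.02665 K/W
R_total = 27.2 K/W
Q = ΔT/R_total = 199/27.2

Q ≈ 7.32 W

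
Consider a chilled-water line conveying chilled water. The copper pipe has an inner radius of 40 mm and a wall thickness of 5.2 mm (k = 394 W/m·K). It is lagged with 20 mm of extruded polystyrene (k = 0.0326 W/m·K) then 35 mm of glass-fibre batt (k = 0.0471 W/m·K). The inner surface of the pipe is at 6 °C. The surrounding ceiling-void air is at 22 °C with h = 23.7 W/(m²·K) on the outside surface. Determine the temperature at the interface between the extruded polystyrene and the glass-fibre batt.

T ≈ 14.7 °C

Per-layer cylindrical resistances, series-summed:
R_copper pipe wall = ln(45.2/40)/(2π×394×1) = 4.937×10^-5 K/W
R_extruded polystyrene = ln(65.2/45.2)/(2π×0.0326×1) = 1.789 K/W
R_glass-fibre batt = ln(100.2/65.2)/(2π×0.0471×1) = 1.452 K/W
R_outer film = 1/(h_o·2πr_oL) = 1/(23.7×2π×0.1002×1) = 0.06702 K/W
R_total = 3.308 K/W
Q = ΔT/R_total = 16/3.308
Q = 4.84 W/m
T_interface = T_inner + Q·ΣR(inner→interface) = 6 + 4.84×1.789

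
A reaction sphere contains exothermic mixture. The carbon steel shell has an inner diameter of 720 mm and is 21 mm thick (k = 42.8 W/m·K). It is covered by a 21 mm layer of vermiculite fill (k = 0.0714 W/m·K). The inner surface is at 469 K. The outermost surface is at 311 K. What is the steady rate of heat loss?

Q ≈ 1030 W

Spherical conduction: R = (1/r_in − 1/r_out)/(4πk) per layer; series-sum.
R_carbon steel shell = (1/0.36 − 1/0.381)/(4π×42.8) = 2.847×10^-4 K/W
R_vermiculite fill = (1/0.381 − 1/0.402)/(4π×0.0714) = 0.1528 K/W
R_total = 0.1531 K/W
Q = ΔT/R_total = 158/0.1531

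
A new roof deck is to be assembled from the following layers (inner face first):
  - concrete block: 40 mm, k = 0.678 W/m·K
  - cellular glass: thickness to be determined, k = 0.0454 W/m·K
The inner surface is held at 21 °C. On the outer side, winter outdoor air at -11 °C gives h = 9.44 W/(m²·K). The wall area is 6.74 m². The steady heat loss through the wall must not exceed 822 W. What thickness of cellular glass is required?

Series thermal resistances:
R_concrete block = L/(kA) = 0.04/(0.678×6.74) = 0.008753 K/W
R_outer film = 1/(h_o·A) = 1/(9.44×6.74) = 0.01572 K/W
Sum of the known resistances R_other = 0.02447 K/W
Required total resistance R_tot = ΔT/Q_allow = 32/822 = 0.03893 K/W
R_cellular glass = R_tot − R_other = 0.01446 K/W
L = R·k·A = 0.01446×0.0454×6.74

L ≈ 4.42 mm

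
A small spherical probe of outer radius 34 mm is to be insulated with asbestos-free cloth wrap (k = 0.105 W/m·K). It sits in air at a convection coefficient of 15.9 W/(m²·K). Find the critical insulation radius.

r_cr ≈ 13.2 mm

For a sphere r_cr = 2k/h = 2×0.105/15.9
r_cr = 13.2 mm; since the bare radius (34 mm) is above r_cr, any added insulation will reduce heat loss.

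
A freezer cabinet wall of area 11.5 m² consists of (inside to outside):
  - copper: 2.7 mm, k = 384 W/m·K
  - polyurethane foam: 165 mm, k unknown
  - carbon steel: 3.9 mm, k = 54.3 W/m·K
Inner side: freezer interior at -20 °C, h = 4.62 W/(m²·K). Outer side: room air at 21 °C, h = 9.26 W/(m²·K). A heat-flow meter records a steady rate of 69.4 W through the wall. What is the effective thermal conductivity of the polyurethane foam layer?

Series thermal resistances:
R_inner film = 1/(h_i·A) = 1/(4.62×11.5) = 0.01882 K/W
R_copper = L/(kA) = 0.0027/(384×11.5) = 6.114×10^-7 K/W
R_carbon steel = L/(kA) = 0.0039/(54.3×11.5) = 6.245×10^-6 K/W
R_outer film = 1/(h_o·A) = 1/(9.26×11.5) = 0.009391 K/W
Sum of known resistances R_other = 0.02822 K/W
Total R = ΔT/Q = 41/69.4 = 0.5908 K/W
R_polyurethane foam = R_total − R_other = 0.5626 K/W
k = L/(R·A) = 0.165/(0.5626×11.5)

k ≈ 0.0255 W/(m·K)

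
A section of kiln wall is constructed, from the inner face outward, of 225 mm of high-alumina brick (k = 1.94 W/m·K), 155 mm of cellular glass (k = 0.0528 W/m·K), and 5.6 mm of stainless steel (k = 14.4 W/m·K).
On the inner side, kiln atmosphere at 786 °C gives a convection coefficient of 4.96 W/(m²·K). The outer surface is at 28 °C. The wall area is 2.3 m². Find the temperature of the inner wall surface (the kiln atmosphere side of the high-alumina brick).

Using the resistance-network approach (series):
R_inner film = 1/(h_i·A) = 1/(4.96×2.3) = 0.08766 K/W
R_high-alumina brick = L/(kA) = 0.225/(1.94×2.3) = 0.05043 K/W
R_cellular glass = L/(kA) = 0.155/(0.0528×2.3) = 1.276 K/W
R_stainless steel = L/(kA) = 0.0056/(14.4×2.3) = 1.691×10^-4 K/W
R_total = 1.415 K/W;  Q = ΔT/R_total = 758/1.415 = 535.8 W
T_interface = T_inner − Q·ΣR(inner→interface) = 786 − 536×0.08766

T ≈ 739 °C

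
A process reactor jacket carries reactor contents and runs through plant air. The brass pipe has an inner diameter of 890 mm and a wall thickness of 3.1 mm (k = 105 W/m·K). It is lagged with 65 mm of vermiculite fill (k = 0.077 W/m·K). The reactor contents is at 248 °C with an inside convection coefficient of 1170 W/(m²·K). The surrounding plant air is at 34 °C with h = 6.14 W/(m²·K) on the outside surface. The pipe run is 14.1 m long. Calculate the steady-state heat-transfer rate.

Q ≈ 9120 W

Radial resistances (cylindrical: R_cond = ln(r_o/r_i)/(2πkL), R_conv = 1/(h·2πrL)):
R_inner film = 1/(h_i·2πr₁L) = 1/(1170×2π×0.445×14.1) = 2.168×10^-5 K/W
R_brass pipe wall = ln(448.1/445)/(2π×105×14.1) = 7.463×10^-7 K/W
R_vermiculite fill = ln(513.1/448.1)/(2π×0.077×14.1) = 0.01986 K/W
R_outer film = 1/(h_o·2πr_oL) = 1/(6.14×2π×0.5131×14.1) = 0.003583 K/W
R_total = 0.02346 K/W
Q = ΔT/R_total = 214/0.02346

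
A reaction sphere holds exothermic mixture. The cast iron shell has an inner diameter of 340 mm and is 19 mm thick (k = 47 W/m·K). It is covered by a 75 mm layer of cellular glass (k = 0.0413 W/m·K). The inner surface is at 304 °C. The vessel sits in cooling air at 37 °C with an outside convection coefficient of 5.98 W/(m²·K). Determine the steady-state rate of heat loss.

Each spherical layer contributes R = (1/r_i − 1/r_o)/(4πk):
R_cast iron shell = (1/0.17 − 1/0.189)/(4π×47) = 0.001001 K/W
R_cellular glass = (1/0.189 − 1/0.264)/(4π×0.0413) = 2.896 K/W
R_outer film = 1/(h·4πr_o²) = 1/(5.98×4π×0.264²) = 0.1909 K/W
R_total = 3.088 K/W
Q = ΔT/R_total = 267/3.088

Q ≈ 86.5 W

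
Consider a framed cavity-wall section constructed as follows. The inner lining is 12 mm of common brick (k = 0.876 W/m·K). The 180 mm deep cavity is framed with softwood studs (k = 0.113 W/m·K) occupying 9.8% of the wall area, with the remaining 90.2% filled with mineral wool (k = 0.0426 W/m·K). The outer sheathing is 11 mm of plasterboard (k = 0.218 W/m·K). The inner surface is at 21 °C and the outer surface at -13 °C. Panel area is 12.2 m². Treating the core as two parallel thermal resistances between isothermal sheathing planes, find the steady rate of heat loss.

Q ≈ 112 W

Sheathing layers in series; stud and cavity paths in parallel between them.
R_inner = 0.012/(0.876×12.2) = 0.001123 K/W
R_stud  = 0.18/(0.113×0.098×12.2) = 1.332 K/W
R_cav   = 0.18/(0.0426×0.902×12.2) = 0.384 K/W
1/R_core = 1/R_stud + 1/R_cav → R_core = 0.2981 K/W
R_outer = 0.011/(0.218×12.2) = 0.004136 K/W
R_total = 0.3033 K/W
Q = ΔT/R_total = 34/0.3033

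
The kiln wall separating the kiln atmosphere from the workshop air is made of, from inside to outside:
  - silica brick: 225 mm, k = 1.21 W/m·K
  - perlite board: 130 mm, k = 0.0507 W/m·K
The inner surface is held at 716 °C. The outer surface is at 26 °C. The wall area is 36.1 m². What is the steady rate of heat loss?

Series thermal resistances:
R_silica brick = L/(kA) = 0.225/(1.21×36.1) = 0.005151 K/W
R_perlite board = L/(kA) = 0.13/(0.0507×36.1) = 0.07103 K/W
R_total = 0.07618 K/W
Q = ΔT / R_total = 690 / 0.07618

Q ≈ 9060 W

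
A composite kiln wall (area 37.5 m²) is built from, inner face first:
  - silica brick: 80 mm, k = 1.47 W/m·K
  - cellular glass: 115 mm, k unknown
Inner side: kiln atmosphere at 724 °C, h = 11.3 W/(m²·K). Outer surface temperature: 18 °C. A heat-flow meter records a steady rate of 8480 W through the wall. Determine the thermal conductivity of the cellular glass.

k ≈ 0.0386 W/(m·K)

Series thermal resistances:
R_inner film = 1/(h_i·A) = 1/(11.3×37.5) = 0.00236 K/W
R_silica brick = L/(kA) = 0.08/(1.47×37.5) = 0.001451 K/W
Sum of known resistances R_other = 0.003811 K/W
Total R = ΔT/Q = 706/8480 = 0.08325 K/W
R_cellular glass = R_total − R_other = 0.07944 K/W
k = L/(R·A) = 0.115/(0.07944×37.5)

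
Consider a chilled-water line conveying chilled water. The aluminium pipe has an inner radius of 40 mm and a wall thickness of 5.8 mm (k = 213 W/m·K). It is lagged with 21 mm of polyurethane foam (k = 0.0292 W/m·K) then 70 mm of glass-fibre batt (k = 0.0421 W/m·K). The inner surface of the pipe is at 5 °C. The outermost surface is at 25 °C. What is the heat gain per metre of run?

For a radial system each layer contributes R = ln(r_out/r_in)/(2πkL); films add R = 1/(hA).
R_aluminium pipe wall = ln(45.8/40)/(2π×213×1) = 1.012×10^-4 K/W
R_polyurethane foam = ln(66.8/45.8)/(2π×0.0292×1) = 2.057 K/W
R_glass-fibre batt = ln(136.8/66.8)/(2π×0.0421×1) = 2.71 K/W
R_total = 4.767 K/W
Q = ΔT/R_total = 20/4.767

q′ ≈ 4.2 W/m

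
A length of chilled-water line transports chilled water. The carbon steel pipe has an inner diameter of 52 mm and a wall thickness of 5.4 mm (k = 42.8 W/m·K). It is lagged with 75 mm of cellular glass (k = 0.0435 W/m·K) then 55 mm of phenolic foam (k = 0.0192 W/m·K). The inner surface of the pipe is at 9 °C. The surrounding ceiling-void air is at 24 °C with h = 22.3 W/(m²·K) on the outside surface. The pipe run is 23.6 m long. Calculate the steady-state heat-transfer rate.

Q ≈ 44.4 W

Treating each annulus and film as a series resistance:
R_carbon steel pipe wall = ln(31.4/26)/(2π×42.8×23.6) = 2.973×10^-5 K/W
R_cellular glass = ln(106.4/31.4)/(2π×0.0435×23.6) = 0.1892 K/W
R_phenolic foam = ln(161.4/106.4)/(2π×0.0192×23.6) = 0.1464 K/W
R_outer film = 1/(h_o·2πr_oL) = 1/(22.3×2π×0.1614×23.6) = 0.001874 K/W
R_total = 0.3375 K/W
Q = ΔT/R_total = 15/0.3375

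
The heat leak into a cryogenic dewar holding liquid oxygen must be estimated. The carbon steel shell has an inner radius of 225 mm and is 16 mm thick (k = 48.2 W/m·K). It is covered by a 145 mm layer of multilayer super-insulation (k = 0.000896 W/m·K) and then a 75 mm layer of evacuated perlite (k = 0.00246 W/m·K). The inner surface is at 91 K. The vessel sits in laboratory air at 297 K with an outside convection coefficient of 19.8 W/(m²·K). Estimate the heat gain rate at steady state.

Q ≈ 1.35 W

Radial (spherical) resistances in series:
R_carbon steel shell = (1/0.225 − 1/0.241)/(4π×48.2) = 4.872×10^-4 K/W
R_multilayer super-insulation = (1/0.241 − 1/0.386)/(4π×0.000896) = 138.4 K/W
R_evacuated perlite = (1/0.386 − 1/0.461)/(4π×0.00246) = 13.63 K/W
R_outer film = 1/(h·4πr_o²) = 1/(19.8×4π×0.461²) = 0.01891 K/W
R_total = 152.1 K/W
Q = ΔT/R_total = 206/152.1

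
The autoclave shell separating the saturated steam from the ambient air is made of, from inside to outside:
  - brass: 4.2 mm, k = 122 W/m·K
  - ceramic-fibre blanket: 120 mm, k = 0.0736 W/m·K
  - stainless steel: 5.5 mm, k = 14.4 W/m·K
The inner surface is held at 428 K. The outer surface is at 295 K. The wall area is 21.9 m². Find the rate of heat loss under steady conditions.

Treating each layer as a thermal resistance in series:
R_brass = L/(kA) = 0.0042/(122×21.9) = 1.572×10^-6 K/W
R_ceramic-fibre blanket = L/(kA) = 0.12/(0.0736×21.9) = 0.07445 K/W
R_stainless steel = L/(kA) = 0.0055/(14.4×21.9) = 1.744×10^-5 K/W
R_total = 0.07447 K/W
Q = ΔT / R_total = 133 / 0.07447

Q ≈ 1790 W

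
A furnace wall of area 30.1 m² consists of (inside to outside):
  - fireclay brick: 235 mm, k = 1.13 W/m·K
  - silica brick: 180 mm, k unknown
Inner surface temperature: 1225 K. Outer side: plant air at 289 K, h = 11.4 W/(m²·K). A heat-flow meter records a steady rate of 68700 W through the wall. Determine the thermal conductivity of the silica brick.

k ≈ 1.57 W/(m·K)

Using the resistance-network approach (series):
R_fireclay brick = L/(kA) = 0.235/(1.13×30.1) = 0.006909 K/W
R_outer film = 1/(h_o·A) = 1/(11.4×30.1) = 0.002914 K/W
Sum of known resistances R_other = 0.009823 K/W
Total R = ΔT/Q = 936/68700 = 0.01362 K/W
R_silica brick = R_total − R_other = 0.003801 K/W
k = L/(R·A) = 0.18/(0.003801×30.1)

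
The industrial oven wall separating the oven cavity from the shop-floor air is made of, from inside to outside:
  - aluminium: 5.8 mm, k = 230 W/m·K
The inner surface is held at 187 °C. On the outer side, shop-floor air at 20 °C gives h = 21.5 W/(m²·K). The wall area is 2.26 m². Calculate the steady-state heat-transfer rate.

Q ≈ 8110 W

Model the wall as resistances in series:
R_aluminium = L/(kA) = 0.0058/(230×2.26) = 1.116×10^-5 K/W
R_outer film = 1/(h_o·A) = 1/(21.5×2.26) = 0.02058 K/W
R_total = 0.02059 K/W
Q = ΔT / R_total = 167 / 0.02059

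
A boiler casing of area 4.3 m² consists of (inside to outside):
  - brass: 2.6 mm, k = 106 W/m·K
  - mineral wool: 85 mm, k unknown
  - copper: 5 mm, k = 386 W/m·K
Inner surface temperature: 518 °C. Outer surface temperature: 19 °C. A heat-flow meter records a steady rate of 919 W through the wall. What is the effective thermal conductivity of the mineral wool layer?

k ≈ 0.0364 W/(m·K)

Treating each layer as a thermal resistance in series:
R_brass = L/(kA) = 0.0026/(106×4.3) = 5.704×10^-6 K/W
R_copper = L/(kA) = 0.005/(386×4.3) = 3.012×10^-6 K/W
Sum of known resistances R_other = 8.717×10^-6 K/W
Total R = ΔT/Q = 499/919 = 0.543 K/W
R_mineral wool = R_total − R_other = 0.543 K/W
k = L/(R·A) = 0.085/(0.543×4.3)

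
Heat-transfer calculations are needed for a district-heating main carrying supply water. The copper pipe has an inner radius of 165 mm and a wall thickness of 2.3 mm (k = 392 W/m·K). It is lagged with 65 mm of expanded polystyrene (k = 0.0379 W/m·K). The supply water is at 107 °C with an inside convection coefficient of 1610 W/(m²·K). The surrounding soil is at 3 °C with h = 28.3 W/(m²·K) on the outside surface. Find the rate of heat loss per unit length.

Radial resistances (cylindrical: R_cond = ln(r_o/r_i)/(2πkL), R_conv = 1/(h·2πrL)):
R_inner film = 1/(h_i·2πr₁L) = 1/(1610×2π×0.165×1) = 5.991×10^-4 K/W
R_copper pipe wall = ln(167.3/165)/(2π×392×1) = 5.62×10^-6 K/W
R_expanded polystyrene = ln(232.3/167.3)/(2π×0.0379×1) = 1.378 K/W
R_outer film = 1/(h_o·2πr_oL) = 1/(28.3×2π×0.2323×1) = 0.02421 K/W
R_total = 1.403 K/W
Q = ΔT/R_total = 104/1.403

q′ ≈ 74.1 W/m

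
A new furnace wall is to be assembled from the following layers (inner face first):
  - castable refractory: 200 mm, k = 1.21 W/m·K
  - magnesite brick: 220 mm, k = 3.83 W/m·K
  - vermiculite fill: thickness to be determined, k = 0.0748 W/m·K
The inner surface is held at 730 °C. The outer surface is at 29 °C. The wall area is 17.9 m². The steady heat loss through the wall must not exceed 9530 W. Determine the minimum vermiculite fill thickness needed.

Treating each layer as a thermal resistance in series:
R_castable refractory = L/(kA) = 0.2/(1.21×17.9) = 0.009234 K/W
R_magnesite brick = L/(kA) = 0.22/(3.83×17.9) = 0.003209 K/W
Sum of the known resistances R_other = 0.01244 K/W
Required total resistance R_tot = ΔT/Q_allow = 701/9530 = 0.07356 K/W
R_vermiculite fill = R_tot − R_other = 0.06111 K/W
L = R·k·A = 0.06111×0.0748×17.9

L ≈ 81.8 mm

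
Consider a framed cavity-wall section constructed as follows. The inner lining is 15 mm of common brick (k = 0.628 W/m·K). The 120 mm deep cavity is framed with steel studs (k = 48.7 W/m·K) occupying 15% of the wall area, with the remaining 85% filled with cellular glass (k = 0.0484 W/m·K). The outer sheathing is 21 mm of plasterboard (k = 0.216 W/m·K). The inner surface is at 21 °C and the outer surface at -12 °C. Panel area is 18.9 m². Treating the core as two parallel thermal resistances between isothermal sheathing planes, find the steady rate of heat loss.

Q ≈ 4540 W

Sheathing layers in series; stud and cavity paths in parallel between them.
R_inner = 0.015/(0.628×18.9) = 0.001264 K/W
R_stud  = 0.12/(48.7×0.15×18.9) = 8.692×10^-4 K/W
R_cav   = 0.12/(0.0484×0.85×18.9) = 0.1543 K/W
1/R_core = 1/R_stud + 1/R_cav → R_core = 8.643×10^-4 K/W
R_outer = 0.021/(0.216×18.9) = 0.005144 K/W
R_total = 0.007272 K/W
Q = ΔT/R_total = 33/0.007272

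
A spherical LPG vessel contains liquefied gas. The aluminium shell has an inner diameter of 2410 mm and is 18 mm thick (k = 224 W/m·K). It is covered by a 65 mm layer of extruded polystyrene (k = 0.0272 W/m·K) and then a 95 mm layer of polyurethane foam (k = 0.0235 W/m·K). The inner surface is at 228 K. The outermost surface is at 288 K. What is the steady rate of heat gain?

Q ≈ 199 W

Each spherical layer contributes R = (1/r_i − 1/r_o)/(4πk):
R_aluminium shell = (1/1.205 − 1/1.223)/(4π×224) = 4.339×10^-6 K/W
R_extruded polystyrene = (1/1.223 − 1/1.288)/(4π×0.0272) = 0.1207 K/W
R_polyurethane foam = (1/1.288 − 1/1.383)/(4π×0.0235) = 0.1806 K/W
R_total = 0.3013 K/W
Q = ΔT/R_total = 60/0.3013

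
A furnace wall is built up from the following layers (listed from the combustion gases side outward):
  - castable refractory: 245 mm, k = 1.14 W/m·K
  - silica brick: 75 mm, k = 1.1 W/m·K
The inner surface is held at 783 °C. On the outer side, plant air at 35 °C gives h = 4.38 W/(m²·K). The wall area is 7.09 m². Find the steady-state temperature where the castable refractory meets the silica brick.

T ≈ 469 °C

Series thermal resistances:
R_castable refractory = L/(kA) = 0.245/(1.14×7.09) = 0.03031 K/W
R_silica brick = L/(kA) = 0.075/(1.1×7.09) = 0.009617 K/W
R_outer film = 1/(h_o·A) = 1/(4.38×7.09) = 0.0322 K/W
R_total = 0.07213 K/W;  Q = ΔT/R_total = 748/0.07213 = 10370 W
T_interface = T_inner − Q·ΣR(inner→interface) = 783 − 10400×0.03031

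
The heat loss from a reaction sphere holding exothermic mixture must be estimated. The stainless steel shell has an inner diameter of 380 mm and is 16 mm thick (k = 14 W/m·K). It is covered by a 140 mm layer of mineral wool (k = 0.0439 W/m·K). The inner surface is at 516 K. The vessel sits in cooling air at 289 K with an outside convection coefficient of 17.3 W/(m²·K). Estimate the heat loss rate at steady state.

Spherical conduction: R = (1/r_in − 1/r_out)/(4πk) per layer; series-sum.
R_stainless steel shell = (1/0.19 − 1/0.206)/(4π×14) = 0.002324 K/W
R_mineral wool = (1/0.206 − 1/0.346)/(4π×0.0439) = 3.56 K/W
R_outer film = 1/(h·4πr_o²) = 1/(17.3×4π×0.346²) = 0.03842 K/W
R_total = 3.601 K/W
Q = ΔT/R_total = 227/3.601

Q ≈ 63 W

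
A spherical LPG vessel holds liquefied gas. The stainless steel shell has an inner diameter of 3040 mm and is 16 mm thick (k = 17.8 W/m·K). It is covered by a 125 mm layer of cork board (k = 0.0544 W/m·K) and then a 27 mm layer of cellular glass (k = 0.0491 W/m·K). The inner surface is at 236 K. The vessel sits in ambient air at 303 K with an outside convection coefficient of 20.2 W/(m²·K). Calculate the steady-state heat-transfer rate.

Radial (spherical) resistances in series:
R_stainless steel shell = (1/1.52 − 1/1.536)/(4π×17.8) = 3.064×10^-5 K/W
R_cork board = (1/1.536 − 1/1.661)/(4π×0.0544) = 0.07167 K/W
R_cellular glass = (1/1.661 − 1/1.688)/(4π×0.0491) = 0.01561 K/W
R_outer film = 1/(h·4πr_o²) = 1/(20.2×4π×1.688²) = 0.001383 K/W
R_total = 0.08869 K/W
Q = ΔT/R_total = 67/0.08869

Q ≈ 755 W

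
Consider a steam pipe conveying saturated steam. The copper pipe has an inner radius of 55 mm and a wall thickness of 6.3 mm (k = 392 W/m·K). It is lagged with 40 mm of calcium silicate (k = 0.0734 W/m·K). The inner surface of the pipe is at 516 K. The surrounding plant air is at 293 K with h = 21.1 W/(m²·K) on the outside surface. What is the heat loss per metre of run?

For a radial system each layer contributes R = ln(r_out/r_in)/(2πkL); films add R = 1/(hA).
R_copper pipe wall = ln(61.3/55)/(2π×392×1) = 4.403×10^-5 K/W
R_calcium silicate = ln(101.3/61.3)/(2π×0.0734×1) = 1.089 K/W
R_outer film = 1/(h_o·2πr_oL) = 1/(21.1×2π×0.1013×1) = 0.07446 K/W
R_total = 1.164 K/W
Q = ΔT/R_total = 223/1.164

q′ ≈ 192 W/m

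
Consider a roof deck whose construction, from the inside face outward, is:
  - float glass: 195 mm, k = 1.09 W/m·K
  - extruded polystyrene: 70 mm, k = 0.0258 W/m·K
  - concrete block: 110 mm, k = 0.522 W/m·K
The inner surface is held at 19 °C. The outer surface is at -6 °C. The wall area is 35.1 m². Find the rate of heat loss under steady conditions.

Treating each layer as a thermal resistance in series:
R_float glass = L/(kA) = 0.195/(1.09×35.1) = 0.005097 K/W
R_extruded polystyrene = L/(kA) = 0.07/(0.0258×35.1) = 0.0773 K/W
R_concrete block = L/(kA) = 0.11/(0.522×35.1) = 0.006004 K/W
R_total = 0.0884 K/W
Q = ΔT / R_total = 25 / 0.0884

Q ≈ 283 W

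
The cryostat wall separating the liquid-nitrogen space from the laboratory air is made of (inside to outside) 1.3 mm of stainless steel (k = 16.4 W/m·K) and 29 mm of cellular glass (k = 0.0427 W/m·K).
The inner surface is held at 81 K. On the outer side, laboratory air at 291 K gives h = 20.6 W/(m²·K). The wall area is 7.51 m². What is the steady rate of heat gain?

Q ≈ 2170 W

Model the wall as resistances in series:
R_stainless steel = L/(kA) = 0.0013/(16.4×7.51) = 1.056×10^-5 K/W
R_cellular glass = L/(kA) = 0.029/(0.0427×7.51) = 0.09043 K/W
R_outer film = 1/(h_o·A) = 1/(20.6×7.51) = 0.006464 K/W
R_total = 0.09691 K/W
Q = ΔT / R_total = 210 / 0.09691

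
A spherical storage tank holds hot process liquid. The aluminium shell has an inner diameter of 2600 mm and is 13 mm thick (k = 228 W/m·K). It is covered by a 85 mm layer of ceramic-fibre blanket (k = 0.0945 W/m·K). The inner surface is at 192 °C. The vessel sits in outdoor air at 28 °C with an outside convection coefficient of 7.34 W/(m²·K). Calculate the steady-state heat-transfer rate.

Q ≈ 3680 W

Each spherical layer contributes R = (1/r_i − 1/r_o)/(4πk):
R_aluminium shell = (1/1.3 − 1/1.313)/(4π×228) = 2.658×10^-6 K/W
R_ceramic-fibre blanket = (1/1.313 − 1/1.398)/(4π×0.0945) = 0.03899 K/W
R_outer film = 1/(h·4πr_o²) = 1/(7.34×4π×1.398²) = 0.005547 K/W
R_total = 0.04454 K/W
Q = ΔT/R_total = 164/0.04454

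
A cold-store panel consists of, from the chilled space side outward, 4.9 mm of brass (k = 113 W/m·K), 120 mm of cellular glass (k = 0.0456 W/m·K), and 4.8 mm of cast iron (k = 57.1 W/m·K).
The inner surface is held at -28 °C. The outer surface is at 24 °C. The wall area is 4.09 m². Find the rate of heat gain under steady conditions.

Using the resistance-network approach (series):
R_brass = L/(kA) = 0.0049/(113×4.09) = 1.06×10^-5 K/W
R_cellular glass = L/(kA) = 0.12/(0.0456×4.09) = 0.6434 K/W
R_cast iron = L/(kA) = 0.0048/(57.1×4.09) = 2.055×10^-5 K/W
R_total = 0.6434 K/W
Q = ΔT / R_total = 52 / 0.6434

Q ≈ 80.8 W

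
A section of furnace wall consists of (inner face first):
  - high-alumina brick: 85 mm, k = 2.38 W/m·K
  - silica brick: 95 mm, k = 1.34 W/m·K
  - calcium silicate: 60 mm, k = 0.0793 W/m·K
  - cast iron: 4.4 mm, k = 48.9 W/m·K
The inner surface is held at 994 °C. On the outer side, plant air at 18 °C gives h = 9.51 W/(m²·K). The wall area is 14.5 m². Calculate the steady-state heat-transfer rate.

Thermal resistances in series:
R_high-alumina brick = L/(kA) = 0.085/(2.38×14.5) = 0.002463 K/W
R_silica brick = L/(kA) = 0.095/(1.34×14.5) = 0.004889 K/W
R_calcium silicate = L/(kA) = 0.06/(0.0793×14.5) = 0.05218 K/W
R_cast iron = L/(kA) = 0.0044/(48.9×14.5) = 6.205×10^-6 K/W
R_outer film = 1/(h_o·A) = 1/(9.51×14.5) = 0.007252 K/W
R_total = 0.06679 K/W
Q = ΔT / R_total = 976 / 0.06679

Q ≈ 14600 W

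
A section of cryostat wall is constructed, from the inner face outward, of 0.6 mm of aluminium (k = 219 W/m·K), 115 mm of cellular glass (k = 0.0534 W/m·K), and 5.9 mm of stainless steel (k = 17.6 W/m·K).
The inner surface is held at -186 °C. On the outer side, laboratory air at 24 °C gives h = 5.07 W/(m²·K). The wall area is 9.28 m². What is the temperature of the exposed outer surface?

Using the resistance-network approach (series):
R_aluminium = L/(kA) = 0.0006/(219×9.28) = 2.952×10^-7 K/W
R_cellular glass = L/(kA) = 0.115/(0.0534×9.28) = 0.2321 K/W
R_stainless steel = L/(kA) = 0.0059/(17.6×9.28) = 3.612×10^-5 K/W
R_outer film = 1/(h_o·A) = 1/(5.07×9.28) = 0.02125 K/W
R_total = 0.2534 K/W;  Q = ΔT/R_total = 210/0.2534 = 828.9 W
T_interface = T_inner + Q·ΣR(inner→interface) = -186 + 829×0.2321

T ≈ 6.38 °C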